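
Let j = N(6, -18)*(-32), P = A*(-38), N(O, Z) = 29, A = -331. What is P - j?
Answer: 13506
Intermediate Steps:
P = 12578 (P = -331*(-38) = 12578)
j = -928 (j = 29*(-32) = -928)
P - j = 12578 - 1*(-928) = 12578 + 928 = 13506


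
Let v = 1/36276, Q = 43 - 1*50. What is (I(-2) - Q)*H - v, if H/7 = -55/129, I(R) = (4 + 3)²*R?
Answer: 423643177/1559868 ≈ 271.59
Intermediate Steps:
Q = -7 (Q = 43 - 50 = -7)
I(R) = 49*R (I(R) = 7²*R = 49*R)
v = 1/36276 ≈ 2.7566e-5
H = -385/129 (H = 7*(-55/129) = -385/129 ≈ -2.9845)
(I(-2) - Q)*H - v = (49*(-2) - 1*(-7))*(-385/129) - 1*1/36276 = (-98 + 7)*(-385/129) - 1/36276 = -91*(-385/129) - 1/36276 = 35035/129 - 1/36276 = 423643177/1559868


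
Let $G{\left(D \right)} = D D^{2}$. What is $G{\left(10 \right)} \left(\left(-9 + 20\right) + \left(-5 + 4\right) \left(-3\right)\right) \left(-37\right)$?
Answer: $-518000$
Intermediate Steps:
$G{\left(D \right)} = D^{3}$
$G{\left(10 \right)} \left(\left(-9 + 20\right) + \left(-5 + 4\right) \left(-3\right)\right) \left(-37\right) = 10^{3} \left(\left(-9 + 20\right) + \left(-5 + 4\right) \left(-3\right)\right) \left(-37\right) = 1000 \left(11 - -3\right) \left(-37\right) = 1000 \left(11 + 3\right) \left(-37\right) = 1000 \cdot 14 \left(-37\right) = 14000 \left(-37\right) = -518000$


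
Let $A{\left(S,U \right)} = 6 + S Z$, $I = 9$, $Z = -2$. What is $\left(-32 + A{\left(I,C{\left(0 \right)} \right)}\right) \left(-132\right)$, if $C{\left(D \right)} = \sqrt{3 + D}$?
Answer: $5808$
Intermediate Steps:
$A{\left(S,U \right)} = 6 - 2 S$ ($A{\left(S,U \right)} = 6 + S \left(-2\right) = 6 - 2 S$)
$\left(-32 + A{\left(I,C{\left(0 \right)} \right)}\right) \left(-132\right) = \left(-32 + \left(6 - 18\right)\right) \left(-132\right) = \left(-32 - 12\right) \left(-132\right) = \left(-44\right) \left(-132\right) = 5808$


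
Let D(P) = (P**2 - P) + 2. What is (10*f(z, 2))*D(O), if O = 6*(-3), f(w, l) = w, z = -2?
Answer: -6880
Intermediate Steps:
O = -18
D(P) = 2 + P**2 - P
(10*f(z, 2))*D(O) = (10*(-2))*(2 + (-18)**2 - 1*(-18)) = -20*(2 + 324 + 18) = -20*344 = -6880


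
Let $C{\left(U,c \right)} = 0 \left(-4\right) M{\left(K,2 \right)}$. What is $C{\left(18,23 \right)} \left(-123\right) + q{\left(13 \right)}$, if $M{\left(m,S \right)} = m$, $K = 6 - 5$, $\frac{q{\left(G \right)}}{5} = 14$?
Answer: $70$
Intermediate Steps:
$q{\left(G \right)} = 70$ ($q{\left(G \right)} = 5 \cdot 14 = 70$)
$K = 1$
$C{\left(U,c \right)} = 0$ ($C{\left(U,c \right)} = 0 \left(-4\right) 1 = 0 \cdot 1 = 0$)
$C{\left(18,23 \right)} \left(-123\right) + q{\left(13 \right)} = 0 \left(-123\right) + 70 = 0 + 70 = 70$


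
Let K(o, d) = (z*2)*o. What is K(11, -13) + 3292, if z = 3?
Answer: 3358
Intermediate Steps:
K(o, d) = 6*o (K(o, d) = (3*2)*o = 6*o)
K(11, -13) + 3292 = 6*11 + 3292 = 66 + 3292 = 3358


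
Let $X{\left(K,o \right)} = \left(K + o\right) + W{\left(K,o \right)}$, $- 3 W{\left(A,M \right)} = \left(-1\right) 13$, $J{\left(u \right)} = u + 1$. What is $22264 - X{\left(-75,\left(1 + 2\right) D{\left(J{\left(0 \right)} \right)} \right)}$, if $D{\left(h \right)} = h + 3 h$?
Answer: $\frac{66968}{3} \approx 22323.0$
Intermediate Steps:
$J{\left(u \right)} = 1 + u$
$W{\left(A,M \right)} = \frac{13}{3}$ ($W{\left(A,M \right)} = - \frac{\left(-1\right) 13}{3} = \left(- \frac{1}{3}\right) \left(-13\right) = \frac{13}{3}$)
$D{\left(h \right)} = 4 h$
$X{\left(K,o \right)} = \frac{13}{3} + K + o$ ($X{\left(K,o \right)} = \left(K + o\right) + \frac{13}{3} = \frac{13}{3} + K + o$)
$22264 - X{\left(-75,\left(1 + 2\right) D{\left(J{\left(0 \right)} \right)} \right)} = 22264 - \left(\frac{13}{3} - 75 + \left(1 + 2\right) 4 \left(1 + 0\right)\right) = 22264 - \left(\frac{13}{3} - 75 + 3 \cdot 4 \cdot 1\right) = 22264 - \left(\frac{13}{3} - 75 + 3 \cdot 4\right) = 22264 - \left(\frac{13}{3} - 75 + 12\right) = 22264 - - \frac{176}{3} = 22264 + \frac{176}{3} = \frac{66968}{3}$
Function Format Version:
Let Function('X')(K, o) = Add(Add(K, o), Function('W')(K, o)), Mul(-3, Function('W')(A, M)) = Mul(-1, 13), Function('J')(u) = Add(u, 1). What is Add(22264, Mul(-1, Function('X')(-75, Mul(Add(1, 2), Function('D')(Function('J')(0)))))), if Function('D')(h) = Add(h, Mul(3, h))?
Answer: Rational(66968, 3) ≈ 22323.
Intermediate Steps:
Function('J')(u) = Add(1, u)
Function('W')(A, M) = Rational(13, 3) (Function('W')(A, M) = Mul(Rational(-1, 3), Mul(-1, 13)) = Mul(Rational(-1, 3), -13) = Rational(13, 3))
Function('D')(h) = Mul(4, h)
Function('X')(K, o) = Add(Rational(13, 3), K, o) (Function('X')(K, o) = Add(Add(K, o), Rational(13, 3)) = Add(Rational(13, 3), K, o))
Add(22264, Mul(-1, Function('X')(-75, Mul(Add(1, 2), Function('D')(Function('J')(0)))))) = Add(22264, Mul(-1, Add(Rational(13, 3), -75, Mul(Add(1, 2), Mul(4, Add(1, 0)))))) = Add(22264, Mul(-1, Add(Rational(13, 3), -75, Mul(3, Mul(4, 1))))) = Add(22264, Mul(-1, Add(Rational(13, 3), -75, Mul(3, 4)))) = Add(22264, Mul(-1, Add(Rational(13, 3), -75, 12))) = Add(22264, Mul(-1, Rational(-176, 3))) = Add(22264, Rational(176, 3)) = Rational(66968, 3)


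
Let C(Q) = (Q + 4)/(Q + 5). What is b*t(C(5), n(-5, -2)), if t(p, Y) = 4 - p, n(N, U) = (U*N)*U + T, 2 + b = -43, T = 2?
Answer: -279/2 ≈ -139.50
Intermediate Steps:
b = -45 (b = -2 - 43 = -45)
n(N, U) = 2 + N*U² (n(N, U) = (U*N)*U + 2 = (N*U)*U + 2 = N*U² + 2 = 2 + N*U²)
C(Q) = (4 + Q)/(5 + Q)
b*t(C(5), n(-5, -2)) = -45*(4 - (4 + 5)/(5 + 5)) = -45*(4 - 9/10) = -45*31/10 = -279/2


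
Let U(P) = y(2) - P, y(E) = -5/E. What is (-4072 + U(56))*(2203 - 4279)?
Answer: 8574918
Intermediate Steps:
U(P) = -5/2 - P
(-4072 + U(56))*(2203 - 4279) = (-4072 + (-5/2 - 1*56))*(2203 - 4279) = (-4072 + (-5/2 - 56))*(-2076) = (-4072 - 117/2)*(-2076) = -8261/2*(-2076) = 8574918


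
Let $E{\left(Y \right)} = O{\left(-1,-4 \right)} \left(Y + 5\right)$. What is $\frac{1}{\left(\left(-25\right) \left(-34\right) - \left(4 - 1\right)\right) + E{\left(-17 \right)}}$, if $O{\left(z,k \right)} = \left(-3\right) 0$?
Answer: $\frac{1}{847} \approx 0.0011806$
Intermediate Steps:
$O{\left(z,k \right)} = 0$
$E{\left(Y \right)} = 0$ ($E{\left(Y \right)} = 0 \left(Y + 5\right) = 0 \left(5 + Y\right) = 0$)
$\frac{1}{\left(\left(-25\right) \left(-34\right) - \left(4 - 1\right)\right) + E{\left(-17 \right)}} = \frac{1}{\left(\left(-25\right) \left(-34\right) - \left(4 - 1\right)\right) + 0} = \frac{1}{\left(850 - 3\right) + 0} = \frac{1}{847 + 0} = \frac{1}{847}$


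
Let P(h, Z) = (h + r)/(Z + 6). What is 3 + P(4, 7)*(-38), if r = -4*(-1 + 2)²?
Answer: 3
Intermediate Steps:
r = -4 (r = -4*1² = -4*1 = -4)
P(h, Z) = (-4 + h)/(6 + Z) (P(h, Z) = (h - 4)/(Z + 6) = (-4 + h)/(6 + Z))
3 + P(4, 7)*(-38) = 3 + ((-4 + 4)/(6 + 7))*(-38) = 3 + (0/13)*(-38) = 3 + ((1/13)*0)*(-38) = 3 + 0*(-38) = 3 + 0 = 3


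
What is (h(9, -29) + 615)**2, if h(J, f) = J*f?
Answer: 125316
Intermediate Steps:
(h(9, -29) + 615)**2 = (9*(-29) + 615)**2 = (-261 + 615)**2 = 354**2 = 125316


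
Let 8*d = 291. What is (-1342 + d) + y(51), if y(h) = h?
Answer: -10037/8 ≈ -1254.6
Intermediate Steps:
d = 291/8 (d = (⅛)*291 = 291/8 ≈ 36.375)
(-1342 + d) + y(51) = (-1342 + 291/8) + 51 = -10445/8 + 51 = -10037/8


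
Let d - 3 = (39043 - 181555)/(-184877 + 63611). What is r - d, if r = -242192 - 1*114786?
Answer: -7214966743/20211 ≈ -3.5698e+5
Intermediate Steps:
d = 84385/20211 (d = 3 + (39043 - 181555)/(-184877 + 63611) = 3 - 142512/(-121266) = 3 - 142512*(-1/121266) = 3 + 23752/20211 = 84385/20211 ≈ 4.1752)
r = -356978 (r = -242192 - 114786 = -356978)
r - d = -356978 - 1*84385/20211 = -356978 - 84385/20211 = -7214966743/20211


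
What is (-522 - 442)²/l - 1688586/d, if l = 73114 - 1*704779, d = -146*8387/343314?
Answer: 183092336364513034/386737527915 ≈ 4.7343e+5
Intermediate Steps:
d = -612251/171657 (d = -1224502*1/343314 = -612251/171657 ≈ -3.5667)
l = -631665 (l = 73114 - 704779 = -631665)
(-522 - 442)²/l - 1688586/d = (-522 - 442)²/(-631665) - 1688586/(-612251/171657) = (-964)²*(-1/631665) - 1688586*(-171657/612251) = 929296*(-1/631665) + 289857607002/612251 = -929296/631665 + 289857607002/612251 = 183092336364513034/386737527915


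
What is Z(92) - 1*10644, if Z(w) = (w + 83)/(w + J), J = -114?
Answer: -234343/22 ≈ -10652.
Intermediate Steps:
Z(w) = (83 + w)/(-114 + w) (Z(w) = (w + 83)/(w - 114) = (83 + w)/(-114 + w))
Z(92) - 1*10644 = (83 + 92)/(-114 + 92) - 1*10644 = 175/(-22) - 10644 = -1/22*175 - 10644 = -175/22 - 10644 = -234343/22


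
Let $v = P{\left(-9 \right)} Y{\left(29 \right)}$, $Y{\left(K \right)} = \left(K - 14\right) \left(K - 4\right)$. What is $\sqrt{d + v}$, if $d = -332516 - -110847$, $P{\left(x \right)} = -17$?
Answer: $2 i \sqrt{57011} \approx 477.54 i$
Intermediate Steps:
$Y{\left(K \right)} = \left(-14 + K\right) \left(-4 + K\right)$
$d = -221669$ ($d = -332516 + 110847 = -221669$)
$v = -6375$ ($v = - 17 \left(56 + 29^{2} - 522\right) = - 17 \left(56 + 841 - 522\right) = \left(-17\right) 375 = -6375$)
$\sqrt{d + v} = \sqrt{-221669 - 6375} = \sqrt{-228044} = 2 i \sqrt{57011}$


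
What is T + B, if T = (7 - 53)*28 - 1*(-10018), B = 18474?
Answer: 27204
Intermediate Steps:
T = 8730 (T = -46*28 + 10018 = -1288 + 10018 = 8730)
T + B = 8730 + 18474 = 27204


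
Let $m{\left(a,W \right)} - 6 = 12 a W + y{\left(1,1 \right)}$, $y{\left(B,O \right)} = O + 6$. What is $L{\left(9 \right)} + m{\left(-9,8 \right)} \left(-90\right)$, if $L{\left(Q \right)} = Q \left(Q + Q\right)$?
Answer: $76752$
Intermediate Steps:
$y{\left(B,O \right)} = 6 + O$
$L{\left(Q \right)} = 2 Q^{2}$ ($L{\left(Q \right)} = Q 2 Q = 2 Q^{2}$)
$m{\left(a,W \right)} = 13 + 12 W a$ ($m{\left(a,W \right)} = 6 + \left(12 a W + \left(6 + 1\right)\right) = 6 + \left(12 W a + 7\right) = 6 + \left(7 + 12 W a\right) = 13 + 12 W a$)
$L{\left(9 \right)} + m{\left(-9,8 \right)} \left(-90\right) = 2 \cdot 9^{2} + \left(13 + 12 \cdot 8 \left(-9\right)\right) \left(-90\right) = 2 \cdot 81 + \left(13 - 864\right) \left(-90\right) = 162 - -76590 = 162 + 76590 = 76752$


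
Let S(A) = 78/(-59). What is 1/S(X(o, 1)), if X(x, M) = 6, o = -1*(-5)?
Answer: -59/78 ≈ -0.75641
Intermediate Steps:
o = 5
S(A) = -78/59 (S(A) = 78*(-1/59) = -78/59)
1/S(X(o, 1)) = 1/(-78/59) = -59/78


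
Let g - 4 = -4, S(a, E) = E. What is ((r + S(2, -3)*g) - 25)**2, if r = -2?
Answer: 729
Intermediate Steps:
g = 0 (g = 4 - 4 = 0)
((r + S(2, -3)*g) - 25)**2 = ((-2 - 3*0) - 25)**2 = ((-2 + 0) - 25)**2 = (-2 - 25)**2 = (-27)**2 = 729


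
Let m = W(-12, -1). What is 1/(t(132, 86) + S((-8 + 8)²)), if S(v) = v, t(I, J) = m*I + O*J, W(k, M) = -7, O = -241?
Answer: -1/21650 ≈ -4.6189e-5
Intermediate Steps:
m = -7
t(I, J) = -241*J - 7*I (t(I, J) = -7*I - 241*J = -241*J - 7*I)
1/(t(132, 86) + S((-8 + 8)²)) = 1/((-241*86 - 7*132) + (-8 + 8)²) = 1/((-20726 - 924) + 0²) = 1/(-21650 + 0) = 1/(-21650) = -1/21650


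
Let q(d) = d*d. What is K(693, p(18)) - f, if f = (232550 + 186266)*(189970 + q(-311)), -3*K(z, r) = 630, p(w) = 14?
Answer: -120070778066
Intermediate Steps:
q(d) = d**2
K(z, r) = -210 (K(z, r) = -1/3*630 = -210)
f = 120070777856 (f = (232550 + 186266)*(189970 + (-311)**2) = 418816*(189970 + 96721) = 418816*286691 = 120070777856)
K(693, p(18)) - f = -210 - 1*120070777856 = -210 - 120070777856 = -120070778066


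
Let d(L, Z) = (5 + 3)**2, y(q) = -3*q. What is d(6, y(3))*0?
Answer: 0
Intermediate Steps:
d(L, Z) = 64 (d(L, Z) = 8**2 = 64)
d(6, y(3))*0 = 64*0 = 0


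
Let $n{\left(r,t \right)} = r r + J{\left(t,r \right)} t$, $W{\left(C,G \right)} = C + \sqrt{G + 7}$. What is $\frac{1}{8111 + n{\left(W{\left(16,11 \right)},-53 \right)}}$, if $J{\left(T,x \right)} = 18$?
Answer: $\frac{2477}{18400443} - \frac{32 \sqrt{2}}{18400443} \approx 0.00013216$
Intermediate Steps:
$W{\left(C,G \right)} = C + \sqrt{7 + G}$
$n{\left(r,t \right)} = r^{2} + 18 t$ ($n{\left(r,t \right)} = r r + 18 t = r^{2} + 18 t$)
$\frac{1}{8111 + n{\left(W{\left(16,11 \right)},-53 \right)}} = \frac{1}{8111 + \left(\left(16 + \sqrt{7 + 11}\right)^{2} + 18 \left(-53\right)\right)} = \frac{1}{8111 - \left(954 - \left(16 + \sqrt{18}\right)^{2}\right)} = \frac{1}{8111 - \left(954 - \left(16 + 3 \sqrt{2}\right)^{2}\right)} = \frac{1}{7157 + \left(16 + 3 \sqrt{2}\right)^{2}}$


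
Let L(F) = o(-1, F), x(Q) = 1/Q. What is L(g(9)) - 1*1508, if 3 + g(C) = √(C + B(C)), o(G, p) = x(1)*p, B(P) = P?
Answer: -1511 + 3*√2 ≈ -1506.8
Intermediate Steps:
x(Q) = 1/Q
o(G, p) = p (o(G, p) = p/1 = 1*p = p)
g(C) = -3 + √2*√C (g(C) = -3 + √(C + C) = -3 + √(2*C) = -3 + √2*√C)
L(F) = F
L(g(9)) - 1*1508 = (-3 + √2*√9) - 1*1508 = (-3 + √2*3) - 1508 = (-3 + 3*√2) - 1508 = -1511 + 3*√2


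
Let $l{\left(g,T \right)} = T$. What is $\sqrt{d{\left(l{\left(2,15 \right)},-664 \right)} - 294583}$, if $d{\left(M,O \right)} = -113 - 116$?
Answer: $2 i \sqrt{73703} \approx 542.97 i$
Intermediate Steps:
$d{\left(M,O \right)} = -229$ ($d{\left(M,O \right)} = -113 - 116 = -229$)
$\sqrt{d{\left(l{\left(2,15 \right)},-664 \right)} - 294583} = \sqrt{-229 - 294583} = \sqrt{-294812} = 2 i \sqrt{73703}$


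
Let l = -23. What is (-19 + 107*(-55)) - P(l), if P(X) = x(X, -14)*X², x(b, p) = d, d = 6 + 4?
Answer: -11194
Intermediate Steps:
d = 10
x(b, p) = 10
P(X) = 10*X²
(-19 + 107*(-55)) - P(l) = (-19 + 107*(-55)) - 10*(-23)² = (-19 - 5885) - 10*529 = -5904 - 1*5290 = -5904 - 5290 = -11194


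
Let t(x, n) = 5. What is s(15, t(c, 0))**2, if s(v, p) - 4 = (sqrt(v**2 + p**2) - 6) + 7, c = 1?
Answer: 275 + 50*sqrt(10) ≈ 433.11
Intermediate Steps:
s(v, p) = 5 + sqrt(p**2 + v**2) (s(v, p) = 4 + ((sqrt(v**2 + p**2) - 6) + 7) = 4 + ((sqrt(p**2 + v**2) - 6) + 7) = 4 + ((-6 + sqrt(p**2 + v**2)) + 7) = 4 + (1 + sqrt(p**2 + v**2)) = 5 + sqrt(p**2 + v**2))
s(15, t(c, 0))**2 = (5 + sqrt(5**2 + 15**2))**2 = (5 + sqrt(25 + 225))**2 = (5 + sqrt(250))**2 = (5 + 5*sqrt(10))**2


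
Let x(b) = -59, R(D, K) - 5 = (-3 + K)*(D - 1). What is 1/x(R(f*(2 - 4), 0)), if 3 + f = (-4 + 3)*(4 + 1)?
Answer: -1/59 ≈ -0.016949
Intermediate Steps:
f = -8 (f = -3 + (-4 + 3)*(4 + 1) = -3 - 1*5 = -3 - 5 = -8)
R(D, K) = 5 + (-1 + D)*(-3 + K) (R(D, K) = 5 + (-3 + K)*(D - 1) = 5 + (-3 + K)*(-1 + D) = 5 + (-1 + D)*(-3 + K))
1/x(R(f*(2 - 4), 0)) = 1/(-59) = -1/59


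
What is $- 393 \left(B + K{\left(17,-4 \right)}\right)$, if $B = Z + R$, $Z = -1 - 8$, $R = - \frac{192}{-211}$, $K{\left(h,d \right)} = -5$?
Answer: $\frac{1085466}{211} \approx 5144.4$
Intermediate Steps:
$R = \frac{192}{211}$ ($R = \left(-192\right) \left(- \frac{1}{211}\right) = \frac{192}{211} \approx 0.90995$)
$Z = -9$ ($Z = -1 - 8 = -9$)
$B = - \frac{1707}{211}$ ($B = -9 + \frac{192}{211} = - \frac{1707}{211} \approx -8.09$)
$- 393 \left(B + K{\left(17,-4 \right)}\right) = - 393 \left(- \frac{1707}{211} - 5\right) = \left(-393\right) \left(- \frac{2762}{211}\right) = \frac{1085466}{211}$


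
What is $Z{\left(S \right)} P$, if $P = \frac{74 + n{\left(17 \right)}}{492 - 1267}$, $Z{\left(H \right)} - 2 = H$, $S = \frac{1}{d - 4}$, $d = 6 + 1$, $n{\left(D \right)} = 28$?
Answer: $- \frac{238}{775} \approx -0.3071$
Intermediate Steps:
$d = 7$
$S = \frac{1}{3}$ ($S = \frac{1}{7 - 4} = \frac{1}{3} \approx 0.33333$)
$Z{\left(H \right)} = 2 + H$
$P = - \frac{102}{775}$ ($P = \frac{74 + 28}{492 - 1267} = \frac{102}{-775} = 102 \left(- \frac{1}{775}\right) = - \frac{102}{775} \approx -0.13161$)
$Z{\left(S \right)} P = \left(2 + \frac{1}{3}\right) \left(- \frac{102}{775}\right) = \frac{7}{3} \left(- \frac{102}{775}\right) = - \frac{238}{775}$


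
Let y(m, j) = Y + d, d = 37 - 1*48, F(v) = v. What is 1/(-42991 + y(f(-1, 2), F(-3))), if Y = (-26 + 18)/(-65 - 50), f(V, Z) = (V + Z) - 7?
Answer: -115/4945222 ≈ -2.3255e-5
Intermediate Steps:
d = -11 (d = 37 - 48 = -11)
f(V, Z) = -7 + V + Z
Y = 8/115 (Y = -8/(-115) = -8*(-1/115) = 8/115 ≈ 0.069565)
y(m, j) = -1257/115 (y(m, j) = 8/115 - 11 = -1257/115)
1/(-42991 + y(f(-1, 2), F(-3))) = 1/(-42991 - 1257/115) = 1/(-4945222/115) = -115/4945222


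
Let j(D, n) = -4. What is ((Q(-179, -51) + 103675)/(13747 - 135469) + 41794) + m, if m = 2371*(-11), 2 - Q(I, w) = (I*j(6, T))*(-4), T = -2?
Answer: 1912511245/121722 ≈ 15712.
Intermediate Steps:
Q(I, w) = 2 - 16*I (Q(I, w) = 2 - I*(-4)*(-4) = 2 - (-4*I)*(-4) = 2 - 16*I)
m = -26081
((Q(-179, -51) + 103675)/(13747 - 135469) + 41794) + m = (((2 - 16*(-179)) + 103675)/(13747 - 135469) + 41794) - 26081 = (((2 + 2864) + 103675)/(-121722) + 41794) - 26081 = ((2866 + 103675)*(-1/121722) + 41794) - 26081 = (106541*(-1/121722) + 41794) - 26081 = (-106541/121722 + 41794) - 26081 = 5087142727/121722 - 26081 = 1912511245/121722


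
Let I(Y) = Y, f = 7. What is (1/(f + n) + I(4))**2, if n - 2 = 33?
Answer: 28561/1764 ≈ 16.191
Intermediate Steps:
n = 35 (n = 2 + 33 = 35)
(1/(f + n) + I(4))**2 = (1/(7 + 35) + 4)**2 = (1/42 + 4)**2 = (169/42)**2 = 28561/1764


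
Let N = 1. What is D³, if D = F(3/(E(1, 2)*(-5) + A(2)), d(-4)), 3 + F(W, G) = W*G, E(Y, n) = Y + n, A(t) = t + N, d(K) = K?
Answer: -8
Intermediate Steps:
A(t) = 1 + t (A(t) = t + 1 = 1 + t)
F(W, G) = -3 + G*W (F(W, G) = -3 + W*G = -3 + G*W)
D = -2 (D = -3 - 12/((1 + 2)*(-5) + (1 + 2)) = -3 - 12/(3*(-5) + 3) = -3 - 12/(-15 + 3) = -3 - 12/(-12) = -3 - 12*(-1)/12 = -3 - 4*(-¼) = -3 + 1 = -2)
D³ = (-2)³ = -8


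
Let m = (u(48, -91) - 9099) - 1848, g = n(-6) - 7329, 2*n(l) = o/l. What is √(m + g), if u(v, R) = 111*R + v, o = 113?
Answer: I*√1020183/6 ≈ 168.34*I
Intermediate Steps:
u(v, R) = v + 111*R
n(l) = 113/(2*l) (n(l) = (113/l)/2 = 113/(2*l))
g = -88061/12 (g = (113/2)/(-6) - 7329 = (113/2)*(-⅙) - 7329 = -113/12 - 7329 = -88061/12 ≈ -7338.4)
m = -21000 (m = ((48 + 111*(-91)) - 9099) - 1848 = ((48 - 10101) - 9099) - 1848 = (-10053 - 9099) - 1848 = -19152 - 1848 = -21000)
√(m + g) = √(-21000 - 88061/12) = √(-340061/12) = I*√1020183/6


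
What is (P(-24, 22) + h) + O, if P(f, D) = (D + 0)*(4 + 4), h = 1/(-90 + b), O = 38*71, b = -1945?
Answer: 5848589/2035 ≈ 2874.0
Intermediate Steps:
O = 2698
h = -1/2035 (h = 1/(-90 - 1945) = 1/(-2035) = -1/2035 ≈ -0.00049140)
P(f, D) = 8*D (P(f, D) = D*8 = 8*D)
(P(-24, 22) + h) + O = (8*22 - 1/2035) + 2698 = (176 - 1/2035) + 2698 = 358159/2035 + 2698 = 5848589/2035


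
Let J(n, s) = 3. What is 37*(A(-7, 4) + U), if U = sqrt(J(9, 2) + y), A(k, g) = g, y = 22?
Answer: 333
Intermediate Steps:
U = 5 (U = sqrt(3 + 22) = sqrt(25) = 5)
37*(A(-7, 4) + U) = 37*(4 + 5) = 37*9 = 333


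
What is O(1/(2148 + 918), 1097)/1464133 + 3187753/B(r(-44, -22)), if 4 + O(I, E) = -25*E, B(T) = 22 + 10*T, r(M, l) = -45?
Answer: -4667306102761/626648924 ≈ -7448.0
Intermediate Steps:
O(I, E) = -4 - 25*E
O(1/(2148 + 918), 1097)/1464133 + 3187753/B(r(-44, -22)) = (-4 - 25*1097)/1464133 + 3187753/(22 + 10*(-45)) = (-4 - 27425)*(1/1464133) + 3187753/(22 - 450) = -27429*1/1464133 + 3187753/(-428) = -27429/1464133 + 3187753*(-1/428) = -27429/1464133 - 3187753/428 = -4667306102761/626648924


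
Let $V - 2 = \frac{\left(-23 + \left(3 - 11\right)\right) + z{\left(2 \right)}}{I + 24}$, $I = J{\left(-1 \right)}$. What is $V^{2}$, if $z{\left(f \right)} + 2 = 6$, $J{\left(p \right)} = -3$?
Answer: $\frac{25}{49} \approx 0.5102$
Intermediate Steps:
$z{\left(f \right)} = 4$ ($z{\left(f \right)} = -2 + 6 = 4$)
$I = -3$
$V = \frac{5}{7}$ ($V = 2 + \frac{\left(-23 + \left(3 - 11\right)\right) + 4}{-3 + 24} = 2 + \frac{\left(-23 + \left(3 - 11\right)\right) + 4}{21} = 2 + \left(\left(-23 - 8\right) + 4\right) \frac{1}{21} = 2 + \left(-31 + 4\right) \frac{1}{21} = 2 - \frac{9}{7} = \frac{5}{7} \approx 0.71429$)
$V^{2} = \left(\frac{5}{7}\right)^{2} = \frac{25}{49}$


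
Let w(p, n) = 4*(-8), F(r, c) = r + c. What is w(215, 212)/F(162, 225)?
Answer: -32/387 ≈ -0.082687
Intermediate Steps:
F(r, c) = c + r
w(p, n) = -32
w(215, 212)/F(162, 225) = -32/(225 + 162) = -32/387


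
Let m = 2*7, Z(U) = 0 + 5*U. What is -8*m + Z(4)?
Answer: -92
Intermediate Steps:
Z(U) = 5*U
m = 14
-8*m + Z(4) = -8*14 + 5*4 = -112 + 20 = -92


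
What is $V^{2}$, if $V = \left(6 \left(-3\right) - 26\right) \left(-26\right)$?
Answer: $1308736$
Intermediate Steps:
$V = 1144$ ($V = \left(-18 - 26\right) \left(-26\right) = \left(-44\right) \left(-26\right) = 1144$)
$V^{2} = 1144^{2} = 1308736$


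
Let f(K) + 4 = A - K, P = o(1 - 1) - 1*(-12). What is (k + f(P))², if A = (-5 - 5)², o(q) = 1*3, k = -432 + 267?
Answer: 7056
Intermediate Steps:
k = -165
o(q) = 3
A = 100 (A = (-10)² = 100)
P = 15 (P = 3 - 1*(-12) = 3 + 12 = 15)
f(K) = 96 - K (f(K) = -4 + (100 - K) = 96 - K)
(k + f(P))² = (-165 + (96 - 1*15))² = (-165 + (96 - 15))² = (-165 + 81)² = (-84)² = 7056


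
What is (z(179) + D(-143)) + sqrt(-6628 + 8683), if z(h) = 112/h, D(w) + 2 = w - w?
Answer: -246/179 + sqrt(2055) ≈ 43.958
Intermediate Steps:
D(w) = -2 (D(w) = -2 + (w - w) = -2 + 0 = -2)
(z(179) + D(-143)) + sqrt(-6628 + 8683) = (112/179 - 2) + sqrt(-6628 + 8683) = (112*(1/179) - 2) + sqrt(2055) = (112/179 - 2) + sqrt(2055) = -246/179 + sqrt(2055)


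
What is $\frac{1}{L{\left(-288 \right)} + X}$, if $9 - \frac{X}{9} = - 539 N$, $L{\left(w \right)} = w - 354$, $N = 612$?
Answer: $\frac{1}{2968251} \approx 3.369 \cdot 10^{-7}$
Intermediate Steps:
$L{\left(w \right)} = -354 + w$
$X = 2968893$ ($X = 81 - 9 \left(\left(-539\right) 612\right) = 81 - -2968812 = 81 + 2968812 = 2968893$)
$\frac{1}{L{\left(-288 \right)} + X} = \frac{1}{\left(-354 - 288\right) + 2968893} = \frac{1}{-642 + 2968893} = \frac{1}{2968251}$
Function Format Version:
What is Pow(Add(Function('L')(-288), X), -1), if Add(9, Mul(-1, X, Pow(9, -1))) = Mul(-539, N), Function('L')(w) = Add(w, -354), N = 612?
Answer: Rational(1, 2968251) ≈ 3.3690e-7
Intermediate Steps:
Function('L')(w) = Add(-354, w)
X = 2968893 (X = Add(81, Mul(-9, Mul(-539, 612))) = Add(81, Mul(-9, -329868)) = Add(81, 2968812) = 2968893)
Pow(Add(Function('L')(-288), X), -1) = Pow(Add(Add(-354, -288), 2968893), -1) = Pow(Add(-642, 2968893), -1) = Pow(2968251, -1) = Rational(1, 2968251)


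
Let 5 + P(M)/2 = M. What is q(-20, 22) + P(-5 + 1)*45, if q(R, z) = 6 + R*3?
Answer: -864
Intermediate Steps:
P(M) = -10 + 2*M
q(R, z) = 6 + 3*R
q(-20, 22) + P(-5 + 1)*45 = (6 + 3*(-20)) + (-10 + 2*(-5 + 1))*45 = (6 - 60) + (-10 + 2*(-4))*45 = -54 + (-10 - 8)*45 = -54 - 18*45 = -54 - 810 = -864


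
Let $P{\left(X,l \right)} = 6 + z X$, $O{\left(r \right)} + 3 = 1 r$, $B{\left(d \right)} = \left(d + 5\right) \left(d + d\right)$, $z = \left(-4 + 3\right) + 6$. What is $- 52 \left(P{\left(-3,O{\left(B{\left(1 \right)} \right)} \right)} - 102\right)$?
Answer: $5772$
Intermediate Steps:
$z = 5$ ($z = -1 + 6 = 5$)
$B{\left(d \right)} = 2 d \left(5 + d\right)$ ($B{\left(d \right)} = \left(5 + d\right) 2 d = 2 d \left(5 + d\right)$)
$O{\left(r \right)} = -3 + r$ ($O{\left(r \right)} = -3 + 1 r = -3 + r$)
$P{\left(X,l \right)} = 6 + 5 X$
$- 52 \left(P{\left(-3,O{\left(B{\left(1 \right)} \right)} \right)} - 102\right) = - 52 \left(\left(6 + 5 \left(-3\right)\right) - 102\right) = - 52 \left(\left(6 - 15\right) - 102\right) = - 52 \left(-9 - 102\right) = \left(-52\right) \left(-111\right) = 5772$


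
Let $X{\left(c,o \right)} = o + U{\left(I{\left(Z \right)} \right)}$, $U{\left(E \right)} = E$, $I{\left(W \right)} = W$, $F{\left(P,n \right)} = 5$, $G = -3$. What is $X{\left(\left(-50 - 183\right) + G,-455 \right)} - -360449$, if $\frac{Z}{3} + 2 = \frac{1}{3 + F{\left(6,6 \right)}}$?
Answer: $\frac{2879907}{8} \approx 3.5999 \cdot 10^{5}$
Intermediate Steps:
$Z = - \frac{45}{8}$ ($Z = -6 + \frac{3}{3 + 5} = -6 + \frac{3}{8} = - \frac{45}{8} \approx -5.625$)
$X{\left(c,o \right)} = - \frac{45}{8} + o$ ($X{\left(c,o \right)} = o - \frac{45}{8} = - \frac{45}{8} + o$)
$X{\left(\left(-50 - 183\right) + G,-455 \right)} - -360449 = \left(- \frac{45}{8} - 455\right) - -360449 = - \frac{3685}{8} + 360449 = \frac{2879907}{8}$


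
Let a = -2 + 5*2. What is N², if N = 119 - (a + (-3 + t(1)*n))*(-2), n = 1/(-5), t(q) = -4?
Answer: 426409/25 ≈ 17056.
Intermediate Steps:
a = 8 (a = -2 + 10 = 8)
n = -⅕ ≈ -0.20000
N = 653/5 (N = 119 - (8 + (-3 - 4*(-⅕)))*(-2) = 119 - (8 + (-3 + ⅘))*(-2) = 119 - (8 - 11/5)*(-2) = 119 - 29*(-2)/5 = 119 - 1*(-58/5) = 119 + 58/5 = 653/5 ≈ 130.60)
N² = (653/5)² = 426409/25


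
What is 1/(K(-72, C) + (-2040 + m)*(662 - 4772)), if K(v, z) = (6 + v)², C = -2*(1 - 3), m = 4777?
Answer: -1/11244714 ≈ -8.8931e-8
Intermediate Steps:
C = 4 (C = -2*(-2) = 4)
1/(K(-72, C) + (-2040 + m)*(662 - 4772)) = 1/((6 - 72)² + (-2040 + 4777)*(662 - 4772)) = 1/((-66)² + 2737*(-4110)) = 1/(4356 - 11249070) = 1/(-11244714) = -1/11244714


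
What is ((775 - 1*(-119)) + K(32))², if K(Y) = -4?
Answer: 792100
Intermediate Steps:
((775 - 1*(-119)) + K(32))² = ((775 - 1*(-119)) - 4)² = ((775 + 119) - 4)² = (894 - 4)² = 890² = 792100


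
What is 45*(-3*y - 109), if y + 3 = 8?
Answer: -5580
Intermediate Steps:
y = 5 (y = -3 + 8 = 5)
45*(-3*y - 109) = 45*(-3*5 - 109) = 45*(-15 - 109) = 45*(-124) = -5580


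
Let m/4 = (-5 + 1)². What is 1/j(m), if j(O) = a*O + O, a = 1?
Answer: 1/128 ≈ 0.0078125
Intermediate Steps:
m = 64 (m = 4*(-5 + 1)² = 4*(-4)² = 4*16 = 64)
j(O) = 2*O (j(O) = 1*O + O = O + O = 2*O)
1/j(m) = 1/(2*64) = 1/128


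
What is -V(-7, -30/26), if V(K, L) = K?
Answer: 7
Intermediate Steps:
-V(-7, -30/26) = -1*(-7) = 7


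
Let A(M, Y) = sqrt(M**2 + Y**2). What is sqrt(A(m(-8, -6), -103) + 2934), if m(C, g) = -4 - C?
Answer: sqrt(2934 + 25*sqrt(17)) ≈ 55.110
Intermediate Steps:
sqrt(A(m(-8, -6), -103) + 2934) = sqrt(sqrt((-4 - 1*(-8))**2 + (-103)**2) + 2934) = sqrt(sqrt((-4 + 8)**2 + 10609) + 2934) = sqrt(sqrt(4**2 + 10609) + 2934) = sqrt(sqrt(16 + 10609) + 2934) = sqrt(sqrt(10625) + 2934) = sqrt(25*sqrt(17) + 2934) = sqrt(2934 + 25*sqrt(17))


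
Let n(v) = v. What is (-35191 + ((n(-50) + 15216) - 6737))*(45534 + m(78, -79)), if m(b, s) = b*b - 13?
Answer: -1381053010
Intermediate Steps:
m(b, s) = -13 + b² (m(b, s) = b² - 13 = -13 + b²)
(-35191 + ((n(-50) + 15216) - 6737))*(45534 + m(78, -79)) = (-35191 + ((-50 + 15216) - 6737))*(45534 + (-13 + 78²)) = (-35191 + (15166 - 6737))*(45534 + (-13 + 6084)) = (-35191 + 8429)*(45534 + 6071) = -26762*51605 = -1381053010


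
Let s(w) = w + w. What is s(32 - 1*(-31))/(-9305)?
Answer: -126/9305 ≈ -0.013541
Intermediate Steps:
s(w) = 2*w
s(32 - 1*(-31))/(-9305) = (2*(32 - 1*(-31)))/(-9305) = (2*(32 + 31))*(-1/9305) = (2*63)*(-1/9305) = 126*(-1/9305) = -126/9305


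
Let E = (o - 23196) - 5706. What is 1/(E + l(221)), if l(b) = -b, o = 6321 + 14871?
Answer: -1/7931 ≈ -0.00012609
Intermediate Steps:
o = 21192
E = -7710 (E = (21192 - 23196) - 5706 = -2004 - 5706 = -7710)
1/(E + l(221)) = 1/(-7710 - 1*221) = 1/(-7710 - 221) = 1/(-7931) = -1/7931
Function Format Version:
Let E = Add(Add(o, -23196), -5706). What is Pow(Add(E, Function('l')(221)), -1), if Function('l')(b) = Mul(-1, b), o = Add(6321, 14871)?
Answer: Rational(-1, 7931) ≈ -0.00012609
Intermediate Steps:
o = 21192
E = -7710 (E = Add(Add(21192, -23196), -5706) = Add(-2004, -5706) = -7710)
Pow(Add(E, Function('l')(221)), -1) = Pow(Add(-7710, Mul(-1, 221)), -1) = Pow(Add(-7710, -221), -1) = Pow(-7931, -1) = Rational(-1, 7931)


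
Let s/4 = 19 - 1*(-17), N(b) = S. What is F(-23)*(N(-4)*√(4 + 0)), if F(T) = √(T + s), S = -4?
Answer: -88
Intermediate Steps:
N(b) = -4
s = 144 (s = 4*(19 - 1*(-17)) = 4*(19 + 17) = 4*36 = 144)
F(T) = √(144 + T) (F(T) = √(T + 144) = √(144 + T))
F(-23)*(N(-4)*√(4 + 0)) = √(144 - 23)*(-4*√(4 + 0)) = √121*(-4*√4) = 11*(-4*2) = 11*(-8) = -88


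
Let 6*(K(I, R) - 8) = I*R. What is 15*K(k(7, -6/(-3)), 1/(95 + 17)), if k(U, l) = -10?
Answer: 13415/112 ≈ 119.78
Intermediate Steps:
K(I, R) = 8 + I*R/6 (K(I, R) = 8 + (I*R)/6 = 8 + I*R/6)
15*K(k(7, -6/(-3)), 1/(95 + 17)) = 15*(8 + (⅙)*(-10)/(95 + 17)) = 15*(8 + (⅙)*(-10)/112) = 15*(8 + (⅙)*(-10)*(1/112)) = 15*(8 - 5/336) = 15*(2683/336) = 13415/112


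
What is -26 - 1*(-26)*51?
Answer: 1300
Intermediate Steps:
-26 - 1*(-26)*51 = -26 + 26*51 = -26 + 1326 = 1300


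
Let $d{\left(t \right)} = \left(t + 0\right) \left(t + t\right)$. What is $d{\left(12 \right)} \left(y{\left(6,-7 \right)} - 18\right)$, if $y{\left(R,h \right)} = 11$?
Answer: $-2016$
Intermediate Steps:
$d{\left(t \right)} = 2 t^{2}$ ($d{\left(t \right)} = t 2 t = 2 t^{2}$)
$d{\left(12 \right)} \left(y{\left(6,-7 \right)} - 18\right) = 2 \cdot 12^{2} \left(11 - 18\right) = 2 \cdot 144 \left(11 - 18\right) = 288 \left(11 - 18\right) = 288 \left(-7\right) = -2016$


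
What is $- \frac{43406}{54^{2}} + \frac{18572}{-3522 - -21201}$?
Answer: $- \frac{118869787}{8591994} \approx -13.835$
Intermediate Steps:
$- \frac{43406}{54^{2}} + \frac{18572}{-3522 - -21201} = - \frac{43406}{2916} + \frac{18572}{-3522 + 21201} = \left(-43406\right) \frac{1}{2916} + \frac{18572}{17679} = - \frac{21703}{1458} + 18572 \cdot \frac{1}{17679} = - \frac{21703}{1458} + \frac{18572}{17679} = - \frac{118869787}{8591994}$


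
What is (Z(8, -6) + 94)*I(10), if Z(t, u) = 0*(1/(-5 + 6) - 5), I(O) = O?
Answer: 940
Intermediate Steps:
Z(t, u) = 0 (Z(t, u) = 0*(1/1 - 5) = 0*(1 - 5) = 0*(-4) = 0)
(Z(8, -6) + 94)*I(10) = (0 + 94)*10 = 94*10 = 940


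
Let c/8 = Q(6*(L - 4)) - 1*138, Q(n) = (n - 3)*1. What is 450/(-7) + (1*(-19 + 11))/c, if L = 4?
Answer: -63443/987 ≈ -64.279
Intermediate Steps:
Q(n) = -3 + n (Q(n) = (-3 + n)*1 = -3 + n)
c = -1128 (c = 8*((-3 + 6*(4 - 4)) - 1*138) = 8*((-3 + 6*0) - 138) = 8*((-3 + 0) - 138) = 8*(-3 - 138) = 8*(-141) = -1128)
450/(-7) + (1*(-19 + 11))/c = 450/(-7) + (1*(-19 + 11))/(-1128) = 450*(-1/7) + (1*(-8))*(-1/1128) = -450/7 - 8*(-1/1128) = -450/7 + 1/141 = -63443/987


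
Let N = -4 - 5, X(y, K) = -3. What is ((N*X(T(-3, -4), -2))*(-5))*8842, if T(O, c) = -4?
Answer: -1193670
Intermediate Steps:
N = -9
((N*X(T(-3, -4), -2))*(-5))*8842 = (-9*(-3)*(-5))*8842 = (27*(-5))*8842 = -135*8842 = -1193670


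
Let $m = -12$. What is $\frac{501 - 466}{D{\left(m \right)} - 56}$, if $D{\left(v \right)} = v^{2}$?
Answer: $\frac{35}{88} \approx 0.39773$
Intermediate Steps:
$\frac{501 - 466}{D{\left(m \right)} - 56} = \frac{501 - 466}{\left(-12\right)^{2} - 56} = \frac{35}{144 - 56} = \frac{35}{88}$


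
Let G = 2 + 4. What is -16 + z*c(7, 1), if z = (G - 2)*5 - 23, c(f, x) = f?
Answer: -37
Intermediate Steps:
G = 6
z = -3 (z = (6 - 2)*5 - 23 = 4*5 - 23 = 20 - 23 = -3)
-16 + z*c(7, 1) = -16 - 3*7 = -16 - 21 = -37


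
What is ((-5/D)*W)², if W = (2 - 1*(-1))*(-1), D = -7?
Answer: 225/49 ≈ 4.5918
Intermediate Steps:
W = -3 (W = (2 + 1)*(-1) = 3*(-1) = -3)
((-5/D)*W)² = (-5/(-7)*(-3))² = (-5*(-⅐)*(-3))² = ((5/7)*(-3))² = (-15/7)² = 225/49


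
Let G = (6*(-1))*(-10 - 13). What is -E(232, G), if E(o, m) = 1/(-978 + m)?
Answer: 1/840 ≈ 0.0011905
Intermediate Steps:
G = 138 (G = -6*(-23) = 138)
-E(232, G) = -1/(-978 + 138) = -1/(-840) = -1*(-1/840) = 1/840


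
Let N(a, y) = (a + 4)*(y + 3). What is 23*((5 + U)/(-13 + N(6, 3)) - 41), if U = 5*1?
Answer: -44091/47 ≈ -938.11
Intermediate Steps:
N(a, y) = (3 + y)*(4 + a) (N(a, y) = (4 + a)*(3 + y) = (3 + y)*(4 + a))
U = 5
23*((5 + U)/(-13 + N(6, 3)) - 41) = 23*((5 + 5)/(-13 + (12 + 3*6 + 4*3 + 6*3)) - 41) = 23*(10/(-13 + (12 + 18 + 12 + 18)) - 41) = 23*(10/(-13 + 60) - 41) = 23*(10/47 - 41) = 23*(-1917/47) = -44091/47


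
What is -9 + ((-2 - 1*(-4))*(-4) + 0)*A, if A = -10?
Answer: 71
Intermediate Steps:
-9 + ((-2 - 1*(-4))*(-4) + 0)*A = -9 + ((-2 - 1*(-4))*(-4) + 0)*(-10) = -9 + ((-2 + 4)*(-4) + 0)*(-10) = -9 + (2*(-4) + 0)*(-10) = -9 + (-8 + 0)*(-10) = -9 - 8*(-10) = -9 + 80 = 71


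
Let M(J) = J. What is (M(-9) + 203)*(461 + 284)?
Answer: 144530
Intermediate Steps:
(M(-9) + 203)*(461 + 284) = (-9 + 203)*(461 + 284) = 194*745 = 144530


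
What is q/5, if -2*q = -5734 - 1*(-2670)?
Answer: 1532/5 ≈ 306.40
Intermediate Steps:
q = 1532 (q = -(-5734 - 1*(-2670))/2 = -(-5734 + 2670)/2 = -½*(-3064) = 1532)
q/5 = 1532/5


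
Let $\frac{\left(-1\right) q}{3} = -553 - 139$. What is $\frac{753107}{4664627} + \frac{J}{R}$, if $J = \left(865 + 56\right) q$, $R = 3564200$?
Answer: $\frac{2900743033723}{4156415888350} \approx 0.6979$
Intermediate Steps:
$q = 2076$ ($q = - 3 \left(-553 - 139\right) = \left(-3\right) \left(-692\right) = 2076$)
$J = 1911996$ ($J = \left(865 + 56\right) 2076 = 921 \cdot 2076 = 1911996$)
$\frac{753107}{4664627} + \frac{J}{R} = \frac{753107}{4664627} + \frac{1911996}{3564200} = 753107 \cdot \frac{1}{4664627} + 1911996 \cdot \frac{1}{3564200} = \frac{753107}{4664627} + \frac{477999}{891050} = \frac{2900743033723}{4156415888350}$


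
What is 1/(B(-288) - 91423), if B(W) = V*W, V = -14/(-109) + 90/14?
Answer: -763/71196613 ≈ -1.0717e-5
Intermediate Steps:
V = 5003/763 (V = -14*(-1/109) + 90*(1/14) = 14/109 + 45/7 = 5003/763 ≈ 6.5570)
B(W) = 5003*W/763
1/(B(-288) - 91423) = 1/((5003/763)*(-288) - 91423) = 1/(-1440864/763 - 91423) = 1/(-71196613/763) = -763/71196613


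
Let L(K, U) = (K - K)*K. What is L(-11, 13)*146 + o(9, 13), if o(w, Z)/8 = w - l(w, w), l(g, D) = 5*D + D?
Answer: -360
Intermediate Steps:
l(g, D) = 6*D
L(K, U) = 0 (L(K, U) = 0*K = 0)
o(w, Z) = -40*w (o(w, Z) = 8*(w - 6*w) = 8*(-5*w) = -40*w)
L(-11, 13)*146 + o(9, 13) = 0*146 - 40*9 = 0 - 360 = -360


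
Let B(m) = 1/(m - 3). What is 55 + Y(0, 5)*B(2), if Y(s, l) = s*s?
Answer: 55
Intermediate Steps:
Y(s, l) = s²
B(m) = 1/(-3 + m)
55 + Y(0, 5)*B(2) = 55 + 0²/(-3 + 2) = 55 + 0/(-1) = 55 + 0*(-1) = 55 + 0 = 55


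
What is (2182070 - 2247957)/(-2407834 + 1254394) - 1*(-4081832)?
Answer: 4708148367967/1153440 ≈ 4.0818e+6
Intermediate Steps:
(2182070 - 2247957)/(-2407834 + 1254394) - 1*(-4081832) = -65887/(-1153440) + 4081832 = -65887*(-1/1153440) + 4081832 = 65887/1153440 + 4081832 = 4708148367967/1153440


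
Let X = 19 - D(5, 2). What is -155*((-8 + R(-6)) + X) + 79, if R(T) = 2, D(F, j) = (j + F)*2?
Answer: 234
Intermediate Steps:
D(F, j) = 2*F + 2*j (D(F, j) = (F + j)*2 = 2*F + 2*j)
X = 5 (X = 19 - (2*5 + 2*2) = 19 - (10 + 4) = 19 - 1*14 = 19 - 14 = 5)
-155*((-8 + R(-6)) + X) + 79 = -155*((-8 + 2) + 5) + 79 = -155*(-6 + 5) + 79 = -155*(-1) + 79 = 155 + 79 = 234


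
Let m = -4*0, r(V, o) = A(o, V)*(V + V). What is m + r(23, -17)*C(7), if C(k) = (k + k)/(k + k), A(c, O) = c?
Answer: -782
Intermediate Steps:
r(V, o) = 2*V*o (r(V, o) = o*(V + V) = o*(2*V) = 2*V*o)
m = 0
C(k) = 1 (C(k) = (2*k)/((2*k)) = (2*k)*(1/(2*k)) = 1)
m + r(23, -17)*C(7) = 0 + (2*23*(-17))*1 = 0 - 782*1 = 0 - 782 = -782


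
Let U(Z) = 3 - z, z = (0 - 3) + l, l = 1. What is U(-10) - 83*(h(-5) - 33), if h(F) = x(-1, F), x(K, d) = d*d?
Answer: 669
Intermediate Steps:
x(K, d) = d²
z = -2 (z = (0 - 3) + 1 = -3 + 1 = -2)
h(F) = F²
U(Z) = 5 (U(Z) = 3 - 1*(-2) = 3 + 2 = 5)
U(-10) - 83*(h(-5) - 33) = 5 - 83*((-5)² - 33) = 5 - 83*(25 - 33) = 5 - 83*(-8) = 5 + 664 = 669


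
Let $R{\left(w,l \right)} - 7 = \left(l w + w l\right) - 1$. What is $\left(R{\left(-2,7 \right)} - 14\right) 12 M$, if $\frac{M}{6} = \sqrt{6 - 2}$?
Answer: $-5184$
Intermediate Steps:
$R{\left(w,l \right)} = 6 + 2 l w$ ($R{\left(w,l \right)} = 7 - \left(1 - l w - w l\right) = 7 + \left(\left(l w + l w\right) - 1\right) = 7 + \left(2 l w - 1\right) = 7 + \left(-1 + 2 l w\right) = 6 + 2 l w$)
$M = 12$ ($M = 6 \sqrt{6 - 2} = 6 \sqrt{4} = 6 \cdot 2 = 12$)
$\left(R{\left(-2,7 \right)} - 14\right) 12 M = \left(\left(6 + 2 \cdot 7 \left(-2\right)\right) - 14\right) 12 \cdot 12 = \left(\left(6 - 28\right) - 14\right) 144 = \left(-22 - 14\right) 144 = \left(-36\right) 144 = -5184$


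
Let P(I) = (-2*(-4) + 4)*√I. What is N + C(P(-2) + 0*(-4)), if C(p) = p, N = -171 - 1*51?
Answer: -222 + 12*I*√2 ≈ -222.0 + 16.971*I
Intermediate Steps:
N = -222 (N = -171 - 51 = -222)
P(I) = 12*√I (P(I) = (8 + 4)*√I = 12*√I)
N + C(P(-2) + 0*(-4)) = -222 + (12*√(-2) + 0*(-4)) = -222 + (12*(I*√2) + 0) = -222 + (12*I*√2 + 0) = -222 + 12*I*√2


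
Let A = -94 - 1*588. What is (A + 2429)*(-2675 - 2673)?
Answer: -9342956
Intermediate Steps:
A = -682 (A = -94 - 588 = -682)
(A + 2429)*(-2675 - 2673) = (-682 + 2429)*(-2675 - 2673) = 1747*(-5348) = -9342956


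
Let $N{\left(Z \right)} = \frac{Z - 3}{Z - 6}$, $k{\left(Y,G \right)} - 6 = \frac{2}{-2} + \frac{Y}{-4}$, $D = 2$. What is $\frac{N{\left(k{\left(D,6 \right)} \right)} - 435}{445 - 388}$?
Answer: $- \frac{436}{57} \approx -7.6491$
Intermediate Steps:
$k{\left(Y,G \right)} = 5 - \frac{Y}{4}$ ($k{\left(Y,G \right)} = 6 + \left(\frac{2}{-2} + \frac{Y}{-4}\right) = 6 + \left(2 \left(- \frac{1}{2}\right) + Y \left(- \frac{1}{4}\right)\right) = 6 - \left(1 + \frac{Y}{4}\right) = 5 - \frac{Y}{4}$)
$N{\left(Z \right)} = \frac{-3 + Z}{-6 + Z}$
$\frac{N{\left(k{\left(D,6 \right)} \right)} - 435}{445 - 388} = \frac{\frac{-3 + \left(5 - \frac{1}{2}\right)}{-6 + \left(5 - \frac{1}{2}\right)} - 435}{445 - 388} = \frac{\frac{-3 + \left(5 - \frac{1}{2}\right)}{-6 + \left(5 - \frac{1}{2}\right)} - 435}{57} = \left(\frac{-3 + \frac{9}{2}}{-6 + \frac{9}{2}} - 435\right) \frac{1}{57} = \left(\frac{1}{- \frac{3}{2}} \cdot \frac{3}{2} - 435\right) \frac{1}{57} = \left(\left(- \frac{2}{3}\right) \frac{3}{2} - 435\right) \frac{1}{57} = \left(-1 - 435\right) \frac{1}{57} = \left(-436\right) \frac{1}{57} = - \frac{436}{57}$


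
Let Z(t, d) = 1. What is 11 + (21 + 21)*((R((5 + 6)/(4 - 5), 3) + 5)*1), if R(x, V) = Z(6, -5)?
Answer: 263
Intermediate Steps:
R(x, V) = 1
11 + (21 + 21)*((R((5 + 6)/(4 - 5), 3) + 5)*1) = 11 + (21 + 21)*((1 + 5)*1) = 11 + 42*(6*1) = 11 + 42*6 = 11 + 252 = 263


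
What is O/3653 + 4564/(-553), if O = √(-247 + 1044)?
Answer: -652/79 + √797/3653 ≈ -8.2454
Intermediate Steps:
O = √797 ≈ 28.231
O/3653 + 4564/(-553) = √797/3653 + 4564/(-553) = √797*(1/3653) + 4564*(-1/553) = √797/3653 - 652/79 = -652/79 + √797/3653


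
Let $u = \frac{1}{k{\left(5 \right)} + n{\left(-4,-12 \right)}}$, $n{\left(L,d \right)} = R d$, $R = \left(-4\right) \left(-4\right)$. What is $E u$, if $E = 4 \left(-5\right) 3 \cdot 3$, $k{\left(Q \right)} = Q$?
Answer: $\frac{180}{187} \approx 0.96257$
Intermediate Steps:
$R = 16$
$n{\left(L,d \right)} = 16 d$
$E = -180$ ($E = 4 \left(\left(-15\right) 3\right) = 4 \left(-45\right) = -180$)
$u = - \frac{1}{187}$ ($u = \frac{1}{5 + 16 \left(-12\right)} = \frac{1}{5 - 192} = \frac{1}{-187} = - \frac{1}{187} \approx -0.0053476$)
$E u = \left(-180\right) \left(- \frac{1}{187}\right) = \frac{180}{187}$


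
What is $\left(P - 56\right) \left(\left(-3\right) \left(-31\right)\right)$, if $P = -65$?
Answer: $-11253$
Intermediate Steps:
$\left(P - 56\right) \left(\left(-3\right) \left(-31\right)\right) = \left(-65 - 56\right) \left(\left(-3\right) \left(-31\right)\right) = \left(-121\right) 93 = -11253$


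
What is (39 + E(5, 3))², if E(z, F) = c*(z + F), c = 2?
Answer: 3025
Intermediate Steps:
E(z, F) = 2*F + 2*z (E(z, F) = 2*(z + F) = 2*(F + z) = 2*F + 2*z)
(39 + E(5, 3))² = (39 + (2*3 + 2*5))² = (39 + (6 + 10))² = (39 + 16)² = 55² = 3025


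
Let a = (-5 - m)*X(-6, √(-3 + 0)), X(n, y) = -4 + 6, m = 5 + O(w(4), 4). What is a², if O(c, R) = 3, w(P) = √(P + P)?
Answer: 676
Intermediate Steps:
w(P) = √2*√P (w(P) = √(2*P) = √2*√P)
m = 8 (m = 5 + 3 = 8)
X(n, y) = 2
a = -26 (a = (-5 - 1*8)*2 = (-5 - 8)*2 = -13*2 = -26)
a² = (-26)² = 676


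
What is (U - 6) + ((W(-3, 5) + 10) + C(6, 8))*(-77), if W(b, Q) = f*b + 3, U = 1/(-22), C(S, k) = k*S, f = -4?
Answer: -123795/22 ≈ -5627.0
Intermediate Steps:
C(S, k) = S*k
U = -1/22 ≈ -0.045455
W(b, Q) = 3 - 4*b (W(b, Q) = -4*b + 3 = 3 - 4*b)
(U - 6) + ((W(-3, 5) + 10) + C(6, 8))*(-77) = (-1/22 - 6) + (((3 - 4*(-3)) + 10) + 6*8)*(-77) = -133/22 + (((3 + 12) + 10) + 48)*(-77) = -133/22 + ((15 + 10) + 48)*(-77) = -133/22 + (25 + 48)*(-77) = -133/22 + 73*(-77) = -133/22 - 5621 = -123795/22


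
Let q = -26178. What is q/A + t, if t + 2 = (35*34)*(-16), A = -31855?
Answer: -606556732/31855 ≈ -19041.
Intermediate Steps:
t = -19042 (t = -2 + (35*34)*(-16) = -2 + 1190*(-16) = -2 - 19040 = -19042)
q/A + t = -26178/(-31855) - 19042 = -26178*(-1/31855) - 19042 = 26178/31855 - 19042 = -606556732/31855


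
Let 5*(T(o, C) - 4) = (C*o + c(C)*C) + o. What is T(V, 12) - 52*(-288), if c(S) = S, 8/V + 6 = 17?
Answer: 825588/55 ≈ 15011.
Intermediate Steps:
V = 8/11 (V = 8/(-6 + 17) = 8/11 ≈ 0.72727)
T(o, C) = 4 + o/5 + C²/5 + C*o/5 (T(o, C) = 4 + ((C*o + C*C) + o)/5 = 4 + ((C*o + C²) + o)/5 = 4 + ((C² + C*o) + o)/5 = 4 + (o + C² + C*o)/5 = 4 + (o/5 + C²/5 + C*o/5) = 4 + o/5 + C²/5 + C*o/5)
T(V, 12) - 52*(-288) = (4 + (⅕)*(8/11) + (⅕)*12² + (⅕)*12*(8/11)) - 52*(-288) = (4 + 8/55 + (⅕)*144 + 96/55) + 14976 = (4 + 8/55 + 144/5 + 96/55) + 14976 = 1908/55 + 14976 = 825588/55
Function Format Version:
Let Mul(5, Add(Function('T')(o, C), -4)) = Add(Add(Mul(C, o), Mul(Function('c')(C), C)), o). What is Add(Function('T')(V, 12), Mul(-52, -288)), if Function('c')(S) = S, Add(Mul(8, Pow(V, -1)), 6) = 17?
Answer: Rational(825588, 55) ≈ 15011.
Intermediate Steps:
V = Rational(8, 11) (V = Mul(8, Pow(Add(-6, 17), -1)) = Mul(8, Pow(11, -1)) = Mul(8, Rational(1, 11)) = Rational(8, 11) ≈ 0.72727)
Function('T')(o, C) = Add(4, Mul(Rational(1, 5), o), Mul(Rational(1, 5), Pow(C, 2)), Mul(Rational(1, 5), C, o)) (Function('T')(o, C) = Add(4, Mul(Rational(1, 5), Add(Add(Mul(C, o), Mul(C, C)), o))) = Add(4, Mul(Rational(1, 5), Add(Add(Mul(C, o), Pow(C, 2)), o))) = Add(4, Mul(Rational(1, 5), Add(Add(Pow(C, 2), Mul(C, o)), o))) = Add(4, Mul(Rational(1, 5), Add(o, Pow(C, 2), Mul(C, o)))) = Add(4, Add(Mul(Rational(1, 5), o), Mul(Rational(1, 5), Pow(C, 2)), Mul(Rational(1, 5), C, o))) = Add(4, Mul(Rational(1, 5), o), Mul(Rational(1, 5), Pow(C, 2)), Mul(Rational(1, 5), C, o)))
Add(Function('T')(V, 12), Mul(-52, -288)) = Add(Add(4, Mul(Rational(1, 5), Rational(8, 11)), Mul(Rational(1, 5), Pow(12, 2)), Mul(Rational(1, 5), 12, Rational(8, 11))), Mul(-52, -288)) = Add(Add(4, Rational(8, 55), Mul(Rational(1, 5), 144), Rational(96, 55)), 14976) = Add(Add(4, Rational(8, 55), Rational(144, 5), Rational(96, 55)), 14976) = Add(Rational(1908, 55), 14976) = Rational(825588, 55)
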